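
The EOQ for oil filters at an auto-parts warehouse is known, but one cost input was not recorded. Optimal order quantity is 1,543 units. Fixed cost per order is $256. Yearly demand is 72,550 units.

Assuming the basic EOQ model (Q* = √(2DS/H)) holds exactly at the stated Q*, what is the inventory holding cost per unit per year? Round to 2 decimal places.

From Q* = √(2DS/H) ⇒ Q*² = 2DS/H.
H = 2DS / Q² = 2 × 72,550 × 256 / 1,543² = 15.6018

$15.60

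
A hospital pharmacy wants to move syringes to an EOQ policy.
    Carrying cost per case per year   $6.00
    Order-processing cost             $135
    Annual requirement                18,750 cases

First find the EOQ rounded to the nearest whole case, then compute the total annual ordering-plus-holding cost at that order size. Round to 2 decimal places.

EOQ = √(2DS/H) = √(2 × 18,750 × 135 / 6)
    = √(843,750.00) ≈ 918.56 → Q = 919 cases
Orders/yr = 18,750/919 = 20.403; ordering cost = 20.403 × $135 = $2,754.35
Average inventory = 919/2 = 459.5; holding cost = 459.5 × $6 = $2,757.00
Total = $2,754.35 + $2,757.00 = $5,511.35

$5,511.35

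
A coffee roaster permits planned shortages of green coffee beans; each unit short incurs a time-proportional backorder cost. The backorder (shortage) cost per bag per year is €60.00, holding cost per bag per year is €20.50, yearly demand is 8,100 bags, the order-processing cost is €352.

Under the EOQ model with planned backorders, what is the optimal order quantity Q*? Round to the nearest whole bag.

Basic EOQ = √(2·8,100·352/20.5) = 527.414
Backorder adjustment √((H+b)/b) = √((20.5+60)/60) = 1.1583
Q* = 527.414 × 1.1583 ≈ 610.91

611 bags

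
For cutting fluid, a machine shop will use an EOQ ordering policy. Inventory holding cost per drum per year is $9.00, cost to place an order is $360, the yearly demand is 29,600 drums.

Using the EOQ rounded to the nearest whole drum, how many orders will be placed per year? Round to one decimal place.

EOQ = √(2DS/H) = √(2 × 29,600 × 360 / 9)
    = √(2,368,000.00) ≈ 1,538.83 → Q = 1,539
N = D/Q = 29,600/1,539 ≈ 19.233 orders/yr

19.2 orders per year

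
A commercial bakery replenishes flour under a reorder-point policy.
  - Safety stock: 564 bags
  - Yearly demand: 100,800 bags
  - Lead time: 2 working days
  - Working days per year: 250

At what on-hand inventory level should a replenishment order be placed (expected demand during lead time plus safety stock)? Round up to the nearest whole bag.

Daily demand d = 100,800 / 250 = 403.200 bags/day
Demand during lead time = 403.200 × 2 = 806.40
Reorder point = 806.40 + 564 = 1,370.40 → round up

1,371 bags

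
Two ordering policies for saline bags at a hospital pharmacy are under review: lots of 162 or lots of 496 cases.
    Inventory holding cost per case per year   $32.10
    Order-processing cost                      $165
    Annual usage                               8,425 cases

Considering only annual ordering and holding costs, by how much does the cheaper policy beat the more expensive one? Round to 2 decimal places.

For each Q, cost = (D/Q)·S + (Q/2)·H.
TC(162) = (8,425/162)×165 + (162/2)×32.1 = $11,181.12
TC(496) = (8,425/496)×165 + (496/2)×32.1 = $10,763.47
|ΔTC| = |$11,181.12 − $10,763.47| = $417.65

$417.65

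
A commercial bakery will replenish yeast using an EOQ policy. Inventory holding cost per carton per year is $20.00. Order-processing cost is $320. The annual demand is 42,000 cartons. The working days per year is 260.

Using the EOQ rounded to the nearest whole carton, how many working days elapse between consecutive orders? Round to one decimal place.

7.2 days

EOQ = √(2DS/H) = √(2 × 42,000 × 320 / 20)
    = √(1,344,000.00) ≈ 1,159.31 → Q = 1,159 cartons
Cycle time = (working days × Q)/D = (260 × 1,159) / 42,000 = 7.175 days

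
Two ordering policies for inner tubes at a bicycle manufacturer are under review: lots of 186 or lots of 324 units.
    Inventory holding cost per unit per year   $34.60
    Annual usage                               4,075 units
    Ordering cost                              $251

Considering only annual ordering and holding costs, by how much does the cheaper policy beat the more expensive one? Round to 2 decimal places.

TC(Q) = (D/Q)S + (Q/2)H
TC(186) = (4,075/186)×251 + (186/2)×34.6 = $8,716.86
TC(324) = (4,075/324)×251 + (324/2)×34.6 = $8,762.07
|ΔTC| = |$8,716.86 − $8,762.07| = $45.21

$45.21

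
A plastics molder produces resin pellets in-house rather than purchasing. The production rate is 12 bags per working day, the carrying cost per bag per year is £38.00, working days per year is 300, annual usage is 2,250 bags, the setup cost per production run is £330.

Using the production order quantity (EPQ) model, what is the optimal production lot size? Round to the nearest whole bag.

Daily demand d = 2,250/300 = 7.500; p = 12; 1 − d/p = 0.37500
EPQ = √(2DS / (H(1 − d/p)))
    = √(2 × 2,250 × 330 / (38 × 0.37500)) ≈ 322.82

323 bags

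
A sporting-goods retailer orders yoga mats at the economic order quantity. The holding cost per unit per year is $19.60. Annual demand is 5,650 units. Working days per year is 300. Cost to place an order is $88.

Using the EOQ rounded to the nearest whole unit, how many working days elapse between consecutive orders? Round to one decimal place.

11.9 days

Q* = √(2·D·S / H) = √(2·5,650·88 / 19.6) = √50,734.7 ≈ 225.24 → Q = 225 units
Days between orders = 300 / (D/Q) = 300 / 25.111 ≈ 11.947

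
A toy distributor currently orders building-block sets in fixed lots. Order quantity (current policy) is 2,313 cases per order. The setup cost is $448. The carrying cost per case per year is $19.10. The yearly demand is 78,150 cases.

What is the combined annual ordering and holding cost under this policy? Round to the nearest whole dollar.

Orders/yr = 78,150/2,313 = 33.787; ordering cost = 33.787 × $448 = $15,136.71
Average inventory = 2,313/2 = 1156.5; holding cost = 1156.5 × $19.1 = $22,089.15
Total = $15,136.71 + $22,089.15 = $37,225.86

$37,226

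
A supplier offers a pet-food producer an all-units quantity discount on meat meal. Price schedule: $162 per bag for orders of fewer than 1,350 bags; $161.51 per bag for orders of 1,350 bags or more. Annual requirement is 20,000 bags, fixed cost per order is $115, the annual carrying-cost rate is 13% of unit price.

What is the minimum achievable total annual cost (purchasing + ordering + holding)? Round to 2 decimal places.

$3,246,076.21

H₁ = 13%×$162 = $21.0600;  H₂ = 13%×$161.51 = $20.9963
EOQ₁ = √(2×20,000×115/21.0600) = 467.36  (< 1,350, feasible at tier 1)
EOQ₂ = √(2×20,000×115/20.9963) = 468.07  (< 1,350 → use Q = 1,350 at tier-2 price)
TC(tier 1 (EOQ₁), Q≈467.4) = $3,249,842.56
TC(tier 2, Q≈1,350.0) = $3,246,076.21
Minimum at tier 2: $3,246,076.21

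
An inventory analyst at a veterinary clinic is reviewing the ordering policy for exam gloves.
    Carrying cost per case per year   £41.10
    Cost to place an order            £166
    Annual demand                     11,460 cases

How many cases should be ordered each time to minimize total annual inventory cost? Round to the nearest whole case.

304 cases

EOQ = √(2DS/H) = √(2 × 11,460 × 166 / 41.1)
    = √(92,572.26) ≈ 304.26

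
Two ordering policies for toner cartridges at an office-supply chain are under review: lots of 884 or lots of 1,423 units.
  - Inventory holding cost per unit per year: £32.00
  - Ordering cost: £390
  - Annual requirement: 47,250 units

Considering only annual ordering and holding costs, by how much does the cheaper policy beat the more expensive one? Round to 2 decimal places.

£728.17

Annual cost at Q: ordering D·S/Q plus holding Q·H/2.
TC(884) = (47,250/884)×390 + (884/2)×32 = £34,989.59
TC(1,423) = (47,250/1,423)×390 + (1,423/2)×32 = £35,717.75
Lots of 884 are cheaper by £728.17.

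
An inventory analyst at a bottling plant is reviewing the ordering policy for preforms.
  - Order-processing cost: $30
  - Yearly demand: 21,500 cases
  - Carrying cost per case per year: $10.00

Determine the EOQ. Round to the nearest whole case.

359 cases

Optimal lot size Q* = (2 × 21,500 × $30 / $10)^½ ≈ 359.17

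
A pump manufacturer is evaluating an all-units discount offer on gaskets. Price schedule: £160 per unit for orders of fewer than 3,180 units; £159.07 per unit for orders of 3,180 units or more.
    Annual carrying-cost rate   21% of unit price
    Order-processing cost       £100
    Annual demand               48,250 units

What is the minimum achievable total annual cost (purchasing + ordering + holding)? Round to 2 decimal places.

£7,729,758.27

H₁ = 21%×£160 = £33.6000;  H₂ = 21%×£159.07 = £33.4047
EOQ₁ = √(2×48,250×100/33.6000) = 535.91  (< 3,180, feasible at tier 1)
EOQ₂ = √(2×48,250×100/33.4047) = 537.48  (< 3,180 → use Q = 3,180 at tier-2 price)
TC(tier 1 (EOQ₁), Q≈535.9) = £7,738,006.67
TC(tier 2, Q≈3,180.0) = £7,729,758.27
Minimum at tier 2: £7,729,758.27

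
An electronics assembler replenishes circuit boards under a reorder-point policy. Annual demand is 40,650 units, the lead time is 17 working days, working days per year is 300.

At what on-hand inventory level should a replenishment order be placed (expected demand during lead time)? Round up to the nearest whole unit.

2,304 units

Daily demand d = 40,650 / 300 = 135.500 units/day
Demand during lead time = 135.500 × 17 = 2,303.50
Reorder point = 2,303.50 → round up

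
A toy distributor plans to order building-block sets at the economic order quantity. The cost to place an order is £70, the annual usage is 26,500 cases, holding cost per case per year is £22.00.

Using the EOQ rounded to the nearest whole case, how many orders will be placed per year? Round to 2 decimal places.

64.48 orders per year

Q* = √(2·D·S / H) = √(2·26,500·70 / 22) = √168,636.4 ≈ 410.65 → Q = 411
N = D/Q = 26,500/411 ≈ 64.477 orders/yr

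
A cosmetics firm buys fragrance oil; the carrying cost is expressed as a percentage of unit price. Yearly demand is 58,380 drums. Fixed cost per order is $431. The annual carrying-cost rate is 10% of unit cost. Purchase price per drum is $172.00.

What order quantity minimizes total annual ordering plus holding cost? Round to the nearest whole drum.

1,710 drums

Holding cost per drum per year: H = 10% × $172 = $17.2000
2DS/H = 2·58,380·431/17.2 = 2,925,788.37
EOQ = √2,925,788.37 ≈ 1,710.49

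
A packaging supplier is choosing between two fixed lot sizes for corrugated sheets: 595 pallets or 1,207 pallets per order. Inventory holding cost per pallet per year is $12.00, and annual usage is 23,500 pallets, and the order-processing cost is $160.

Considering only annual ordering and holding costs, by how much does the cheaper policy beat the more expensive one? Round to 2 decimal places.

Annual cost at Q: ordering D·S/Q plus holding Q·H/2.
TC(595) = (23,500/595)×160 + (595/2)×12 = $9,889.33
TC(1,207) = (23,500/1,207)×160 + (1,207/2)×12 = $10,357.16
|ΔTC| = |$9,889.33 − $10,357.16| = $467.83

$467.83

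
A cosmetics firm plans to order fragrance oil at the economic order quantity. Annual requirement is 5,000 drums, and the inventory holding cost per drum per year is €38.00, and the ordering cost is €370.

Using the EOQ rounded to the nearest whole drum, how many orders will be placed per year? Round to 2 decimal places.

16.03 orders per year

Q* = √(2·D·S / H) = √(2·5,000·370 / 38) = √97,368.4 ≈ 312.04 → Q = 312
Orders per year = D/Q = 5,000 / 312 = 16.026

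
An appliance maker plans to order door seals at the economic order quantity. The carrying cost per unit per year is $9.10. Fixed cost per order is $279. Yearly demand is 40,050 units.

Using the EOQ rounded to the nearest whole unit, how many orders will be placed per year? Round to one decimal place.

Q* = √(2·D·S / H) = √(2·40,050·279 / 9.1) = √2,455,813.2 ≈ 1,567.10 → Q = 1,567
Orders per year = D/Q = 40,050 / 1,567 = 25.558

25.6 orders per year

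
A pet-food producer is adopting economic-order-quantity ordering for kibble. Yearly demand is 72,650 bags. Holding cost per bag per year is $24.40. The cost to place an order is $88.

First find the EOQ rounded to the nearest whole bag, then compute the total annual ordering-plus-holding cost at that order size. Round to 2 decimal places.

Optimal lot size Q* = (2 × 72,650 × $88 / $24.4)^½ ≈ 723.90 → Q = 724 bags
Orders/yr = 72,650/724 = 100.345; ordering cost = 100.345 × $88 = $8,830.39
Average inventory = 724/2 = 362; holding cost = 362 × $24.4 = $8,832.80
Total = $8,830.39 + $8,832.80 = $17,663.19

$17,663.19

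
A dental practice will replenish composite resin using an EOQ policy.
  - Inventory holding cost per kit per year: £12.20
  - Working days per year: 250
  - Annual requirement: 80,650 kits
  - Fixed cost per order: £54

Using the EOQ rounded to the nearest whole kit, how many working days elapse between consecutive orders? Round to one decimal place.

2.6 days

Q* = √(2·D·S / H) = √(2·80,650·54 / 12.2) = √713,950.8 ≈ 844.96 → Q = 845 kits
T = Q/D × 250 days = 845/80,650 × 250 = 2.619 days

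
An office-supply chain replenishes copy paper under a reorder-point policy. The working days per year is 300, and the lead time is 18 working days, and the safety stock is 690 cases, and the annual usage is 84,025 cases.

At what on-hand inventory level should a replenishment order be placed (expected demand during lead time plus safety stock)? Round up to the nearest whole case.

5,732 cases

Daily demand d = 84,025 / 300 = 280.083 cases/day
Demand during lead time = 280.083 × 18 = 5,041.50
Reorder point = 5,041.50 + 690 = 5,731.50 → round up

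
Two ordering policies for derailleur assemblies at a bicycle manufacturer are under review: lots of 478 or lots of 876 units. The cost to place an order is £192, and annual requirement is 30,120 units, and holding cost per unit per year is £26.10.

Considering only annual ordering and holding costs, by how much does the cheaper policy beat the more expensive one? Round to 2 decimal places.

£302.87

For each Q, cost = (D/Q)·S + (Q/2)·H.
TC(478) = (30,120/478)×192 + (478/2)×26.1 = £18,336.31
TC(876) = (30,120/876)×192 + (876/2)×26.1 = £18,033.44
Lots of 876 are cheaper by £302.87.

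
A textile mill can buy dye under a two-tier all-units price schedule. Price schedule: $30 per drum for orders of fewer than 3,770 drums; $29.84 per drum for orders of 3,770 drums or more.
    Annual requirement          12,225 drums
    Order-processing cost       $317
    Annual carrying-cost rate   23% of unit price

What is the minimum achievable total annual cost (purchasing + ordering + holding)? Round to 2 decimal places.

$374,062.97

H₁ = 23%×$30 = $6.9000;  H₂ = 23%×$29.84 = $6.8632
EOQ₁ = √(2×12,225×317/6.9000) = 1,059.85  (< 3,770, feasible at tier 1)
EOQ₂ = √(2×12,225×317/6.8632) = 1,062.69  (< 3,770 → use Q = 3,770 at tier-2 price)
TC(tier 1 (EOQ₁), Q≈1,059.9) = $374,062.97
TC(tier 2, Q≈3,770.0) = $378,759.07
Minimum at tier 1 (EOQ₁): $374,062.97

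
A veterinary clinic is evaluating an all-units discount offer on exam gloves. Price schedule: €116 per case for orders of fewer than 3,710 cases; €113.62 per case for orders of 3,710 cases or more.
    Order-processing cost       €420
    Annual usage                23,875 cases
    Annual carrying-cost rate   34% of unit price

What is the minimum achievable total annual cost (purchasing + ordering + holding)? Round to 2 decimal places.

H₁ = 34%×€116 = €39.4400;  H₂ = 34%×€113.62 = €38.6308
EOQ₁ = √(2×23,875×420/39.4400) = 713.09  (< 3,710, feasible at tier 1)
EOQ₂ = √(2×23,875×420/38.6308) = 720.52  (< 3,710 → use Q = 3,710 at tier-2 price)
TC(tier 1 (EOQ₁), Q≈713.1) = €2,797,624.17
TC(tier 2, Q≈3,710.0) = €2,787,040.46
Minimum at tier 2: €2,787,040.46

€2,787,040.46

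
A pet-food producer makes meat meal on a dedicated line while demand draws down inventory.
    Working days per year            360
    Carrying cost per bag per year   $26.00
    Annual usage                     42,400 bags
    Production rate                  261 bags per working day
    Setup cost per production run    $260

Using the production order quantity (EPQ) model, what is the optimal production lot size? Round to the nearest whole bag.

d = 42,400/360 = 117.7778 bags/day;  effective holding cost H(1 − d/p) = 26·(1 − 117.7778/261) = 14.26735
Q* = √(2DS / H_eff) = √(2·42,400·260 / 14.26735) ≈ 1,243.12

1,243 bags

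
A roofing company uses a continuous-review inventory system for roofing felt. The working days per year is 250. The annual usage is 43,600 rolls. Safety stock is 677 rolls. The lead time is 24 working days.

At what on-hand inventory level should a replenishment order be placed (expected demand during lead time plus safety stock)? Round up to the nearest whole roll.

Daily demand d = 43,600 / 250 = 174.400 rolls/day
Demand during lead time = 174.400 × 24 = 4,185.60
Reorder point = 4,185.60 + 677 = 4,862.60 → round up

4,863 rolls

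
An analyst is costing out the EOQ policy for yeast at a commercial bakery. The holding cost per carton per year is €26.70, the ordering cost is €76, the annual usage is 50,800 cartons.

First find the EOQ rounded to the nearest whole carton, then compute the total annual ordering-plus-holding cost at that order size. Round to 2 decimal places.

Optimal lot size Q* = (2 × 50,800 × €76 / €26.7)^½ ≈ 537.77 → Q = 538 cartons
Orders/yr = 50,800/538 = 94.424; ordering cost = 94.424 × €76 = €7,176.21
Average inventory = 538/2 = 269; holding cost = 269 × €26.7 = €7,182.30
Total = €7,176.21 + €7,182.30 = €14,358.51

€14,358.51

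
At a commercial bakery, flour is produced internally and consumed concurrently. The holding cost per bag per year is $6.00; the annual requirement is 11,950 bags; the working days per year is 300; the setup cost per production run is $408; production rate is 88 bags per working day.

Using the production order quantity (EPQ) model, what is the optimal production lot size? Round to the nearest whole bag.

d = 11,950/300 = 39.8333 bags/day;  effective holding cost H(1 − d/p) = 6·(1 − 39.8333/88) = 3.28409
Q* = √(2DS / H_eff) = √(2·11,950·408 / 3.28409) ≈ 1,723.14

1,723 bags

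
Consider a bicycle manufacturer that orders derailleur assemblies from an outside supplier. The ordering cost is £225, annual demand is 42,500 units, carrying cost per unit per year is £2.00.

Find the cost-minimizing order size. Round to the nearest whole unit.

3,092 units

Q* = √(2·D·S / H) = √(2·42,500·225 / 2) = √9,562,500.0 ≈ 3,092.33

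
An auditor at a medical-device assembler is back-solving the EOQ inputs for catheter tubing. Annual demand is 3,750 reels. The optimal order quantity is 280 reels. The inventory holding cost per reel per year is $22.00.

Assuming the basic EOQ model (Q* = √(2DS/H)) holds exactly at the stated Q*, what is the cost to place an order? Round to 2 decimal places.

Since Q* = (2DS/H)^½, squaring gives Q*²·H = 2DS.
S = Q²H / (2D) = 280² × 22 / (2 × 3,750) = 229.9733

$229.97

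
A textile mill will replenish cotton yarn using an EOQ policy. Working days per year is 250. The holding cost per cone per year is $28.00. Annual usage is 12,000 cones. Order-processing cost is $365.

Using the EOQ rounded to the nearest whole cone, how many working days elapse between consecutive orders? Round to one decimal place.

Q* = √(2·D·S / H) = √(2·12,000·365 / 28) = √312,857.1 ≈ 559.34 → Q = 559 cones
Days between orders = 250 / (D/Q) = 250 / 21.467 ≈ 11.646

11.6 days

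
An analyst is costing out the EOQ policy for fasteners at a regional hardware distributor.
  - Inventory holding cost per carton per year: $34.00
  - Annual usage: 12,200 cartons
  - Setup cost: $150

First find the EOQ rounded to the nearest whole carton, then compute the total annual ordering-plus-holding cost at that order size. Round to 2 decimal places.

Optimal lot size Q* = (2 × 12,200 × $150 / $34)^½ ≈ 328.10 → Q = 328 cartons
Ordering: D/Q × S = 12,200/328 × $150 = $5,579.27
Holding:  Q/2 × H = 328/2 × $34 = $5,576.00
Total = $5,579.27 + $5,576.00 = $11,155.27

$11,155.27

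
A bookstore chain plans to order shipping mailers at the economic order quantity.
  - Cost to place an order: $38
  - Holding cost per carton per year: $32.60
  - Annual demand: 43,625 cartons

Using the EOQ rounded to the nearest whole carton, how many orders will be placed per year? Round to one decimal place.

Optimal lot size Q* = (2 × 43,625 × $38 / $32.6)^½ ≈ 318.91 → Q = 319
N = D/Q = 43,625/319 ≈ 136.755 orders/yr

136.8 orders per year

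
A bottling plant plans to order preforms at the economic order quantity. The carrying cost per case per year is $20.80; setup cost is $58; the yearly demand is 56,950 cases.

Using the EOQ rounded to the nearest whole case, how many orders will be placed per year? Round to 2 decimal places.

Q* = √(2·D·S / H) = √(2·56,950·58 / 20.8) = √317,605.8 ≈ 563.57 → Q = 564
N = D/Q = 56,950/564 ≈ 100.975 orders/yr

100.98 orders per year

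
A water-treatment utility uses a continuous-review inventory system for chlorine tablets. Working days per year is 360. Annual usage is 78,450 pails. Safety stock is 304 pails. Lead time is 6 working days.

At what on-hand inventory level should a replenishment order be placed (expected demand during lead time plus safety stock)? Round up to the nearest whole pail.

1,612 pails

Daily demand d = 78,450 / 360 = 217.917 pails/day
Demand during lead time = 217.917 × 6 = 1,307.50
Reorder point = 1,307.50 + 304 = 1,611.50 → round up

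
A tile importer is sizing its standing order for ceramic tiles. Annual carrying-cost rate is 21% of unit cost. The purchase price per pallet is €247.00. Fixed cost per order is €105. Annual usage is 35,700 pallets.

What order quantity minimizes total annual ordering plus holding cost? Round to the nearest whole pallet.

380 pallets

Carrying cost H = €247 × 21% = €51.8700/pallet/yr
Optimal lot size Q* = (2 × 35,700 × €105 / €51.87)^½ ≈ 380.18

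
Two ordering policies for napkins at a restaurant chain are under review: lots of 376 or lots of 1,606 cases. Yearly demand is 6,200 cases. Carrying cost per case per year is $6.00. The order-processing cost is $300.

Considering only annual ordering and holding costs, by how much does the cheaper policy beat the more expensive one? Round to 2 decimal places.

For each Q, cost = (D/Q)·S + (Q/2)·H.
TC(376) = (6,200/376)×300 + (376/2)×6 = $6,074.81
TC(1,606) = (6,200/1,606)×300 + (1,606/2)×6 = $5,976.16
Lots of 1,606 are cheaper by $98.65.

$98.65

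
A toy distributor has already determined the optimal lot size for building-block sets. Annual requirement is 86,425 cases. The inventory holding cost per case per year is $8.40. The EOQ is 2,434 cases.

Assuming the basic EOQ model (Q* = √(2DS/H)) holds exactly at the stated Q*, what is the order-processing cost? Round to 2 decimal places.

$287.91

Since Q* = (2DS/H)^½, squaring gives Q*²·H = 2DS.
S = Q²H / (2D) = 2,434² × 8.4 / (2 × 86,425) = 287.9062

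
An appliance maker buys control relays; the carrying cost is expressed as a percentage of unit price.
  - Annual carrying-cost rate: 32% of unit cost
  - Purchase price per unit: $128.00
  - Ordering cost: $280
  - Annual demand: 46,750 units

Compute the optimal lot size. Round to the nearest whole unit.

H = i·C = 0.32 × $128 = $40.9600 per unit-year
2DS/H = 2·46,750·280/40.96 = 639,160.16
EOQ = √639,160.16 ≈ 799.47

799 units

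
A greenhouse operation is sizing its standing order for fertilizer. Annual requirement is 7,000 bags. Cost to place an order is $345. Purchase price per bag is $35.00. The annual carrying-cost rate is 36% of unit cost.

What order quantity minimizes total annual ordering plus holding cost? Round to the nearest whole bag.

619 bags

Carrying cost H = $35 × 36% = $12.6000/bag/yr
2DS/H = 2·7,000·345/12.6 = 383,333.33
EOQ = √383,333.33 ≈ 619.14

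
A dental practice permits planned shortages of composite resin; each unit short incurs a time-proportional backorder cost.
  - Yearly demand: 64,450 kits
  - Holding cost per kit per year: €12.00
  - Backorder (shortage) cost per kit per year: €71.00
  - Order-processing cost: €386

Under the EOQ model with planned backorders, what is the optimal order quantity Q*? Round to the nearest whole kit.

2,202 kits

Basic EOQ = √(2·64,450·386/12) = 2,036.242
Backorder adjustment √((H+b)/b) = √((12+71)/71) = 1.0812
Q* = 2,036.242 × 1.0812 ≈ 2,201.60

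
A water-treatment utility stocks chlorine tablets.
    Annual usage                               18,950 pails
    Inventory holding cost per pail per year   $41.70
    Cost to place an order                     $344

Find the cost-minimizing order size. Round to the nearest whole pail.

559 pails

Optimal lot size Q* = (2 × 18,950 × $344 / $41.7)^½ ≈ 559.15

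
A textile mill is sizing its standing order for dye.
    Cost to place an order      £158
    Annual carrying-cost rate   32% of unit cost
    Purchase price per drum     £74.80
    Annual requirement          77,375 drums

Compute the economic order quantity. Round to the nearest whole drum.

Holding cost per drum per year: H = 32% × £74.8 = £23.9360
2DS/H = 2·77,375·158/23.936 = 1,021,494.82
EOQ = √1,021,494.82 ≈ 1,010.69

1,011 drums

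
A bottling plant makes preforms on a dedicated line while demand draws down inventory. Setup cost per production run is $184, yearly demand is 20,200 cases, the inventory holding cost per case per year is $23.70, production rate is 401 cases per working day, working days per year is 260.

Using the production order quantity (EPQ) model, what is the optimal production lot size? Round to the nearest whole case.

624 cases

d = 20,200/260 = 77.6923 cases/day;  effective holding cost H(1 − d/p) = 23.7·(1 − 77.6923/401) = 19.10821
Q* = √(2DS / H_eff) = √(2·20,200·184 / 19.10821) ≈ 623.72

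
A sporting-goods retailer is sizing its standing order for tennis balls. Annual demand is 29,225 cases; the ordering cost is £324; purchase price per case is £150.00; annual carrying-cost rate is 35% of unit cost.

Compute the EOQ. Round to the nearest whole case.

H = i·C = 0.35 × £150 = £52.5000 per case-year
Optimal lot size Q* = (2 × 29,225 × £324 / £52.5)^½ ≈ 600.60

601 cases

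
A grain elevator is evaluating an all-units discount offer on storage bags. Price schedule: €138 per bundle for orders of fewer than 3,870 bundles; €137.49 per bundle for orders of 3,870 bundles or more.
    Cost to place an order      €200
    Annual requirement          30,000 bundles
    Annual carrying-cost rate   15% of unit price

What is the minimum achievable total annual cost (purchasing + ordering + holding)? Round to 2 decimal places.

H₁ = 15%×€138 = €20.7000;  H₂ = 15%×€137.49 = €20.6235
EOQ₁ = √(2×30,000×200/20.7000) = 761.39  (< 3,870, feasible at tier 1)
EOQ₂ = √(2×30,000×200/20.6235) = 762.80  (< 3,870 → use Q = 3,870 at tier-2 price)
TC(tier 1 (EOQ₁), Q≈761.4) = €4,155,760.71
TC(tier 2, Q≈3,870.0) = €4,166,156.86
Minimum at tier 1 (EOQ₁): €4,155,760.71

€4,155,760.71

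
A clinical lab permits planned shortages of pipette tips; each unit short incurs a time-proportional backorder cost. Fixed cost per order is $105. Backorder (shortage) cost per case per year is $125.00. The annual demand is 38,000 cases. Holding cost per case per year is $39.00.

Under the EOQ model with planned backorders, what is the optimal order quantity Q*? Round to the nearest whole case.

518 cases

Q* = √(2DS/H) · √((H + b)/b)
   = √(2 × 38,000 × 105 / 39) · √((39 + 125) / 125)
   = 452.344 × 1.1454 ≈ 518.13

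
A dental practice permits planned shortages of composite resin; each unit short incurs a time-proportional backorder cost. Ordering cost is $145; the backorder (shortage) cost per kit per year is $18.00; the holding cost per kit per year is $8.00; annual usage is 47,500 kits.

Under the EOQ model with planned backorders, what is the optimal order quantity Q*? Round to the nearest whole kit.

Q* = √(2DS/H) · √((H + b)/b)
   = √(2 × 47,500 × 145 / 8) · √((8 + 18) / 18)
   = 1,312.202 × 1.2019 ≈ 1,577.07

1,577 kits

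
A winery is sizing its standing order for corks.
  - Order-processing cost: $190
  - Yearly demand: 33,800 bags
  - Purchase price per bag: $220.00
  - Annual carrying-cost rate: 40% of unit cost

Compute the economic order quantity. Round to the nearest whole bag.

382 bags

Carrying cost H = $220 × 40% = $88.0000/bag/yr
Optimal lot size Q* = (2 × 33,800 × $190 / $88)^½ ≈ 382.04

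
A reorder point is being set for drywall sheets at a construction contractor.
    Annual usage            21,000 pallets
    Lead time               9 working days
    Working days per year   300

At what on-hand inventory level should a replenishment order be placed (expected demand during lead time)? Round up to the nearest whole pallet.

630 pallets

Daily demand d = 21,000 / 300 = 70.000 pallets/day
Demand during lead time = 70.000 × 9 = 630.00
Reorder point = 630.00 → round up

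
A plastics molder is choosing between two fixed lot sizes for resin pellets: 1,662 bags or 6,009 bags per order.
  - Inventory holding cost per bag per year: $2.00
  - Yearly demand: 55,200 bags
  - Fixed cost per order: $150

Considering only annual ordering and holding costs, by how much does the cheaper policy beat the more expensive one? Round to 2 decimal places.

$742.98

TC(Q) = (D/Q)S + (Q/2)H
TC(1,662) = (55,200/1,662)×150 + (1,662/2)×2 = $6,643.95
TC(6,009) = (55,200/6,009)×150 + (6,009/2)×2 = $7,386.93
Lots of 1,662 are cheaper by $742.98.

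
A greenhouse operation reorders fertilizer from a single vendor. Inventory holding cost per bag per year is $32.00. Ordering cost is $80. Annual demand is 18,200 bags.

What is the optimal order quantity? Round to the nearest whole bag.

302 bags

Optimal lot size Q* = (2 × 18,200 × $80 / $32)^½ ≈ 301.66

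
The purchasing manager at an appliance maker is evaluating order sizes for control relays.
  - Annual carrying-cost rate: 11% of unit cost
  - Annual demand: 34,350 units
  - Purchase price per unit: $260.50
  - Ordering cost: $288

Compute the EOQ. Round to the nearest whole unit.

Holding cost per unit per year: H = 11% × $260.5 = $28.6550
Optimal lot size Q* = (2 × 34,350 × $288 / $28.655)^½ ≈ 830.95

831 units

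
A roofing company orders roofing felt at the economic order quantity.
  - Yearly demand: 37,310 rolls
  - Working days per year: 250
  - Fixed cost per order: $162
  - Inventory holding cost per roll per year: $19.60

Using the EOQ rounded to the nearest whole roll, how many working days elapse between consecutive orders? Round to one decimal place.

Optimal lot size Q* = (2 × 37,310 × $162 / $19.6)^½ ≈ 785.34 → Q = 785 rolls
Days between orders = 250 / (D/Q) = 250 / 47.529 ≈ 5.260

5.3 days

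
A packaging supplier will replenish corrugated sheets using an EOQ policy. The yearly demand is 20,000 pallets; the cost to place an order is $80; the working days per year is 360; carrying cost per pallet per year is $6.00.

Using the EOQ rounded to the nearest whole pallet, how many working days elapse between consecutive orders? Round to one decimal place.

13.1 days

2DS/H = 2·20,000·80/6 = 533,333.33
EOQ = √533,333.33 ≈ 730.30 → Q = 730 pallets
Cycle time = (working days × Q)/D = (360 × 730) / 20,000 = 13.140 days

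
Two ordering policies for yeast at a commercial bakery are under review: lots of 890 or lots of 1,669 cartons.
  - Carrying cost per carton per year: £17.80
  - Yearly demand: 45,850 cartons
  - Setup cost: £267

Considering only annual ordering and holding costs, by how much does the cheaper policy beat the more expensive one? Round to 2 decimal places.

Annual cost at Q: ordering D·S/Q plus holding Q·H/2.
TC(890) = (45,850/890)×267 + (890/2)×17.8 = £21,676.00
TC(1,669) = (45,850/1,669)×267 + (1,669/2)×17.8 = £22,189.00
Cheaper: Q = 890.  Difference = £513.00

£513.00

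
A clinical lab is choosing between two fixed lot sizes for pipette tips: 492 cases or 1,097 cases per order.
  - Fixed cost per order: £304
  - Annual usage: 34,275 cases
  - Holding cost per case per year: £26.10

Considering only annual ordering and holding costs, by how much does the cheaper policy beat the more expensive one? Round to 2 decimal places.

£3,784.53

For each Q, cost = (D/Q)·S + (Q/2)·H.
TC(492) = (34,275/492)×304 + (492/2)×26.1 = £27,598.65
TC(1,097) = (34,275/1,097)×304 + (1,097/2)×26.1 = £23,814.12
|ΔTC| = |£27,598.65 − £23,814.12| = £3,784.53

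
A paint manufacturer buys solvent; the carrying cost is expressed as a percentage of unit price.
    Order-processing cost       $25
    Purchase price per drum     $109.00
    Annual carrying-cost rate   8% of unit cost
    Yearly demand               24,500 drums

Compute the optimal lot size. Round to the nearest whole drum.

375 drums

Carrying cost H = $109 × 8% = $8.7200/drum/yr
EOQ = √(2DS/H) = √(2 × 24,500 × 25 / 8.72)
    = √(140,481.65) ≈ 374.81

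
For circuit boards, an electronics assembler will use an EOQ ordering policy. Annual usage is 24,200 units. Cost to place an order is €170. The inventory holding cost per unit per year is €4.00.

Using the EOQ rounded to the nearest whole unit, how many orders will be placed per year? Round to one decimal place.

2DS/H = 2·24,200·170/4 = 2,057,000.00
EOQ = √2,057,000.00 ≈ 1,434.22 → Q = 1,434
Orders per year = D/Q = 24,200 / 1,434 = 16.876

16.9 orders per year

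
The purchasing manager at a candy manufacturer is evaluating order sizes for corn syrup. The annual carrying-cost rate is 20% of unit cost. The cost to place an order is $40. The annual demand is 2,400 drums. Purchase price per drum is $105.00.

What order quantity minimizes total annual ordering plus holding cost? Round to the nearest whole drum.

96 drums

Carrying cost H = $105 × 20% = $21.0000/drum/yr
2DS/H = 2·2,400·40/21 = 9,142.86
EOQ = √9,142.86 ≈ 95.62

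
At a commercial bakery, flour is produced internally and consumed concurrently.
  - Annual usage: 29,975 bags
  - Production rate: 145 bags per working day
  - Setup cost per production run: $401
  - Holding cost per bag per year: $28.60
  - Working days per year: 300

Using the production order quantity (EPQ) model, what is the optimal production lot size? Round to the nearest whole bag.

1,644 bags

Daily demand d = 29,975/300 = 99.917; p = 145; 1 − d/p = 0.31092
EPQ = √(2DS / (H(1 − d/p)))
    = √(2 × 29,975 × 401 / (28.6 × 0.31092)) ≈ 1,644.22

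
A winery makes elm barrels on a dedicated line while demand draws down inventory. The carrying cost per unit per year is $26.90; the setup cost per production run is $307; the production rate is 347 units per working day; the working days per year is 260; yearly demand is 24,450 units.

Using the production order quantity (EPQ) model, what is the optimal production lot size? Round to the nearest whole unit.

875 units

d = 24,450/260 = 94.0385 units/day;  effective holding cost H(1 − d/p) = 26.9·(1 − 94.0385/347) = 19.60999
Q* = √(2DS / H_eff) = √(2·24,450·307 / 19.60999) ≈ 874.95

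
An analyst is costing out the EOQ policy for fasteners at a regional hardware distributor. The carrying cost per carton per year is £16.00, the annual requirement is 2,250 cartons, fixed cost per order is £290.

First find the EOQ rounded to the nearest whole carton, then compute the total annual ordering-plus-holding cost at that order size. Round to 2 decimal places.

EOQ = √(2DS/H) = √(2 × 2,250 × 290 / 16)
    = √(81,562.50) ≈ 285.59 → Q = 286 cartons
Annual ordering cost = (D/Q)·S = (2,250/286) × 290 = £2,281.47
Annual holding cost  = (Q/2)·H = (286/2) × 16 = £2,288.00
Total = £2,281.47 + £2,288.00 = £4,569.47

£4,569.47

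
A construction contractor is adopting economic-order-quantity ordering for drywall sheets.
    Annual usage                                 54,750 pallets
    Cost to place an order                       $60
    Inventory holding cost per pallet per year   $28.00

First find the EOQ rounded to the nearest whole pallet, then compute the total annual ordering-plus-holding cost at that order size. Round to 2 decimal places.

$13,563.19

Q* = √(2·D·S / H) = √(2·54,750·60 / 28) = √234,642.9 ≈ 484.40 → Q = 484 pallets
Ordering: D/Q × S = 54,750/484 × $60 = $6,787.19
Holding:  Q/2 × H = 484/2 × $28 = $6,776.00
Total = $6,787.19 + $6,776.00 = $13,563.19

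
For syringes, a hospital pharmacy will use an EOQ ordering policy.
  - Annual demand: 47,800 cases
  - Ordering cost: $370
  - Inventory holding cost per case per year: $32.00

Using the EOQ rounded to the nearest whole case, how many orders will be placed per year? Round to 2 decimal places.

45.48 orders per year

EOQ = √(2DS/H) = √(2 × 47,800 × 370 / 32)
    = √(1,105,375.00) ≈ 1,051.37 → Q = 1,051
Orders per year = D/Q = 47,800 / 1,051 = 45.480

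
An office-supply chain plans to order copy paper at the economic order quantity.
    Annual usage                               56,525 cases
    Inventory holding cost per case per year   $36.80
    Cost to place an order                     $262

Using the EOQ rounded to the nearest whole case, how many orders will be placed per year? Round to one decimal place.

63.0 orders per year

Optimal lot size Q* = (2 × 56,525 × $262 / $36.8)^½ ≈ 897.14 → Q = 897
Orders per year = D/Q = 56,525 / 897 = 63.016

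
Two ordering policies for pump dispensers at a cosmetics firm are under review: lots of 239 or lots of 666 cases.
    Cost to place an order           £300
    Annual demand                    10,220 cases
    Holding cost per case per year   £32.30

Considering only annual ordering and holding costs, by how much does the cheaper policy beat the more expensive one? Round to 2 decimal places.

£1,328.80

TC(Q) = (D/Q)S + (Q/2)H
TC(239) = (10,220/239)×300 + (239/2)×32.3 = £16,688.30
TC(666) = (10,220/666)×300 + (666/2)×32.3 = £15,359.50
|ΔTC| = |£16,688.30 − £15,359.50| = £1,328.80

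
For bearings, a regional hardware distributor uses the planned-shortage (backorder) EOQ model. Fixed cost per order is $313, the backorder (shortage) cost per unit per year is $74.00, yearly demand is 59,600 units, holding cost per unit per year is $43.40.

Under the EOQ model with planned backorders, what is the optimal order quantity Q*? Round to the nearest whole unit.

Basic EOQ = √(2·59,600·313/43.4) = 927.183
Backorder adjustment √((H+b)/b) = √((43.4+74)/74) = 1.2596
Q* = 927.183 × 1.2596 ≈ 1,167.84

1,168 units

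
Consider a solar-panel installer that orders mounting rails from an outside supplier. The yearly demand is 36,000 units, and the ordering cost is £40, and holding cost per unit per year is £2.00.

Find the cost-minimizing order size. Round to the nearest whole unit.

Optimal lot size Q* = (2 × 36,000 × £40 / £2)^½ ≈ 1,200.00

1,200 units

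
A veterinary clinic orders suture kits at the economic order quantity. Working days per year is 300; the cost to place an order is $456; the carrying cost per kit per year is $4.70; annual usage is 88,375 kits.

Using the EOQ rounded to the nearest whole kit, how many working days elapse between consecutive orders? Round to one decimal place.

2DS/H = 2·88,375·456/4.7 = 17,148,510.64
EOQ = √17,148,510.64 ≈ 4,141.08 → Q = 4,141 kits
T = Q/D × 300 days = 4,141/88,375 × 300 = 14.057 days

14.1 days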